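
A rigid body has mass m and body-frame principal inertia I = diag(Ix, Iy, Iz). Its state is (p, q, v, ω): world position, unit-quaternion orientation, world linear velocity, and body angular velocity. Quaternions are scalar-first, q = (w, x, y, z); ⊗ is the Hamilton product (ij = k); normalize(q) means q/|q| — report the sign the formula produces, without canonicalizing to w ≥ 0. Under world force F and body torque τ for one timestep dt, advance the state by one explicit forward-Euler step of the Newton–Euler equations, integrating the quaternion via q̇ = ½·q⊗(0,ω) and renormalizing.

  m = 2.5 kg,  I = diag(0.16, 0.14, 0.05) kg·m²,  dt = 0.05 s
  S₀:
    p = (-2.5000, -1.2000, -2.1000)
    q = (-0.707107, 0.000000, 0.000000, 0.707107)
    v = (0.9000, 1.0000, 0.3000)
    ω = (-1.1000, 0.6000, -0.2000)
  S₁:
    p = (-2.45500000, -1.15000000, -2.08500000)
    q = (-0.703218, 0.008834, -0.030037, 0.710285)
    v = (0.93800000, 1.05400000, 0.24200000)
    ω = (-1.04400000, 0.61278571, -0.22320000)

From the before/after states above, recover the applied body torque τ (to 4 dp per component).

Δω = ω₁−ω₀ = (0.05600000, 0.01278571, -0.02320000)
τ = I·(Δω/dt) + ω₀×(Iω₀) = (0.1900, 0.0600, -0.0100)

τ = (0.1900, 0.0600, -0.0100)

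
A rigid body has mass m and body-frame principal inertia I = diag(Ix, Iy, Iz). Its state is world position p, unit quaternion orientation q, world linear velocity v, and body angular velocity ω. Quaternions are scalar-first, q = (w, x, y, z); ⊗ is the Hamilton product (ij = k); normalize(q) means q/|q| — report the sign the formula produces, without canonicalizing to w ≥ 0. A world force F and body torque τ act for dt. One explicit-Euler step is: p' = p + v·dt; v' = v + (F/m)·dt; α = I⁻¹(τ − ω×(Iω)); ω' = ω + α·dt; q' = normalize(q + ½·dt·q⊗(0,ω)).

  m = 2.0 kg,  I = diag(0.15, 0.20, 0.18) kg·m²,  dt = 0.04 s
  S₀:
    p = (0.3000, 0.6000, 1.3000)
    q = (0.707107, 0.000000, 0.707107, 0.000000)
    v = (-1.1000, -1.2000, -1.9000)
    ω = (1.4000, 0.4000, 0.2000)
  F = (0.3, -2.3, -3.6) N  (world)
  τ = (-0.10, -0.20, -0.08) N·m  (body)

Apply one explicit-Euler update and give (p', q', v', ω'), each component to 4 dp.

p' = (0.2560, 0.5520, 1.2240)
q' = (0.7011, 0.0226, 0.7125, -0.0170)
v' = (-1.0940, -1.2460, -1.9720)
ω' = (1.3738, 0.3617, 0.1760)

gyro term ω×Iω = (-0.0016, -0.0084, 0.0280)
angular accel α = (-0.6560, -0.9580, -0.6000)
new body rate ω' = (1.3738, 0.3617, 0.1760)
2q̇ = q⊗(0,ω) = (-0.2828428, 1.1313712, 0.2828428, -0.8485284)
q + ½dt·q⊗(0,ω), renormalized = (0.7011, 0.0226, 0.7125, -0.0170)
new position p' = (0.2560, 0.5520, 1.2240)
v' = v + a·dt = (-1.0940, -1.2460, -1.9720)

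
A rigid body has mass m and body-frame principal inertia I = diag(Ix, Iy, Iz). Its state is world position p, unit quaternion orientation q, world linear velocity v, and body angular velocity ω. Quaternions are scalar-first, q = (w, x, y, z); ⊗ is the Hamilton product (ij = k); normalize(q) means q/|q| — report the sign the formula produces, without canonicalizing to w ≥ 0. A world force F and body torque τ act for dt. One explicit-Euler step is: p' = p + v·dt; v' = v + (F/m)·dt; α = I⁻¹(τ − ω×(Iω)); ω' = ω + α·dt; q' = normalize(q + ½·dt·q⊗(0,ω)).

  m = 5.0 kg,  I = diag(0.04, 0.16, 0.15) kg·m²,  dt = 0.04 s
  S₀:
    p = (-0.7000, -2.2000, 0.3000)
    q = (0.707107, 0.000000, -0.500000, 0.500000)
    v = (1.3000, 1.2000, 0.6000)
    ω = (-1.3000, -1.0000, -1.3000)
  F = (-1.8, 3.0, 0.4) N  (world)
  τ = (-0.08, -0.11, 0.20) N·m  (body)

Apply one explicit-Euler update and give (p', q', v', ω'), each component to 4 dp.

p' = (-0.6480, -2.1520, 0.3240)
q' = (0.7095, 0.0046, -0.5267, 0.4682)
v' = (1.2856, 1.2240, 0.6032)
ω' = (-1.3670, -0.9810, -1.2883)

linear accel F/m = (-0.3600, 0.6000, 0.0800)
new position p' = (-0.6480, -2.1520, 0.3240)
v' = v + a·dt = (1.2856, 1.2240, 0.6032)
angular accel α = (-1.6750, 0.4744, 0.2933)
new body rate ω' = (-1.3670, -0.9810, -1.2883)
q⊗(0,ω) = (0.1500000, 0.2307609, -1.3571070, -1.5692391)
q' = normalize(q + ½dt·q⊗(0,ω)) = (0.7095, 0.0046, -0.5267, 0.4682)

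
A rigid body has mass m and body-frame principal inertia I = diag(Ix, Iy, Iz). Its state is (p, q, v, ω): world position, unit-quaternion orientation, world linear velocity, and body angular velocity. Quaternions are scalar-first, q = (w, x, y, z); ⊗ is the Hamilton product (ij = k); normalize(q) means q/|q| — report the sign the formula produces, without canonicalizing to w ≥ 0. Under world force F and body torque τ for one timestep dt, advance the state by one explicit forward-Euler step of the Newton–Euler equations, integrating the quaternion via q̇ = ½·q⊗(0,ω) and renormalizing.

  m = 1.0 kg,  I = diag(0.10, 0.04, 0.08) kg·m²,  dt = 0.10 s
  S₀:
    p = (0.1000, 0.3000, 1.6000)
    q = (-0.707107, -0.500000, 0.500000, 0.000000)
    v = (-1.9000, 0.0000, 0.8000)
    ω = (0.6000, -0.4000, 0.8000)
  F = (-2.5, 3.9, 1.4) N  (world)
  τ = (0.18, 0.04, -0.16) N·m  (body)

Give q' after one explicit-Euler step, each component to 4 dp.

q' = (-0.6811, -0.5005, 0.5334, -0.0332)

Hamilton product q⊗(0,ω) = (0.5000000, -0.0242642, 0.6828428, -0.6656856)
updated quaternion q' = (-0.6811, -0.5005, 0.5334, -0.0332)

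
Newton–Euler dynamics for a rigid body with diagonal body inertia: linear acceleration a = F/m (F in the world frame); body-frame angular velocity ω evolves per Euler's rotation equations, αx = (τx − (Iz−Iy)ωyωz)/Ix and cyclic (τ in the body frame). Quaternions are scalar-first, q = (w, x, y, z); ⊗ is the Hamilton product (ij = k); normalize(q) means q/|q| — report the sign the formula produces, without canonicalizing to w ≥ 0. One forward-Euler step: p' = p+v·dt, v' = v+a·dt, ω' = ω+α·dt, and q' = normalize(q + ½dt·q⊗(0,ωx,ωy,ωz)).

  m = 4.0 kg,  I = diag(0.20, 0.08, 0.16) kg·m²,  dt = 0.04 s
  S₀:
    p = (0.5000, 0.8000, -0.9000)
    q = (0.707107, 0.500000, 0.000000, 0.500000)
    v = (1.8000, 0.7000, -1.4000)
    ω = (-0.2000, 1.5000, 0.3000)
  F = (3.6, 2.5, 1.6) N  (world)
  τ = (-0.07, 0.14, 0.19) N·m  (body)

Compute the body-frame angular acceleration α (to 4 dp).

α = (-0.5300, 1.7800, 0.9625)

ω×(Iω) gyroscopic = (0.0360, -0.0024, 0.0360)
(τ − ω×Iω)/I = (-0.5300, 1.7800, 0.9625)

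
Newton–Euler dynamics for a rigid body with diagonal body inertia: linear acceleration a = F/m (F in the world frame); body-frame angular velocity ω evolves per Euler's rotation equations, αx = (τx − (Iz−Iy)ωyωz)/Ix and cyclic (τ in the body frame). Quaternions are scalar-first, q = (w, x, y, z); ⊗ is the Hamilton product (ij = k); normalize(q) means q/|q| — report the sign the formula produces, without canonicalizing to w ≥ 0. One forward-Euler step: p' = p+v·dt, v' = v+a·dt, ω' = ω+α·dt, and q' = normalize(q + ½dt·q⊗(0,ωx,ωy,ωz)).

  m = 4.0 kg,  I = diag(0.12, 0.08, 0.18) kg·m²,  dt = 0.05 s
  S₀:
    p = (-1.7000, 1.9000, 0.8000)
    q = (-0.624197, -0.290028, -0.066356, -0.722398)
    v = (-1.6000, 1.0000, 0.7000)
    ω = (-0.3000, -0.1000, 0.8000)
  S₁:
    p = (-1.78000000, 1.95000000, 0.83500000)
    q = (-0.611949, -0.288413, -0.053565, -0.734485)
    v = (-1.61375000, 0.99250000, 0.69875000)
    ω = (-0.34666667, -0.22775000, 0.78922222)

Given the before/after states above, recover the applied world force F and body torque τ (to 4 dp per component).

rate change Δω = (-0.04666667, -0.12775000, -0.01077778)
ω₀×(Iω₀) = (-0.0080, 0.0144, -0.0012)
I·α + gyro = (-0.1200, -0.1900, -0.0400)
velocity change Δv = (-0.01375000, -0.00750000, -0.00125000)
applied force F = (-1.1000, -0.6000, -0.1000)

F = (-1.1000, -0.6000, -0.1000)
τ = (-0.1200, -0.1900, -0.0400)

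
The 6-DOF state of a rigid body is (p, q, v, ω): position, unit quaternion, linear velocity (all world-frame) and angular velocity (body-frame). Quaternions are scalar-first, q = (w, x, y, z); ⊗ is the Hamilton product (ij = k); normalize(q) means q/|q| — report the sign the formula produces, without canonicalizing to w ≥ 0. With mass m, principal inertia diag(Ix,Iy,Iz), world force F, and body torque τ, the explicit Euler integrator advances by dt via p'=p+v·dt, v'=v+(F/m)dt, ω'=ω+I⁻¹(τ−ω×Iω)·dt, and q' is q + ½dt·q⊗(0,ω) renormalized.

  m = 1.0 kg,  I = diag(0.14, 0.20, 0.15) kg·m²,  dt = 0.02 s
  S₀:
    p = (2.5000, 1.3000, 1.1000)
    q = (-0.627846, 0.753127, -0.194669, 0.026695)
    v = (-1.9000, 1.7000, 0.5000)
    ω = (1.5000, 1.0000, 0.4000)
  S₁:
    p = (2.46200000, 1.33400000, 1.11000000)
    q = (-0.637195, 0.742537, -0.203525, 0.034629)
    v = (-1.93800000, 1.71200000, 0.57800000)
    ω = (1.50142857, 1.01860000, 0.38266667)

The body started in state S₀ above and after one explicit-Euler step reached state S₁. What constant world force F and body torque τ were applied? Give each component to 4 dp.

F = (-1.9000, 0.6000, 3.9000)
τ = (-0.0100, 0.1800, -0.0400)

Δω = ω₁−ω₀ = (0.00142857, 0.01860000, -0.01733333)
gyro term ω₀×Iω₀ = (-0.0200, -0.0060, 0.0900)
I·α + gyro = (-0.0100, 0.1800, -0.0400)
v₁ − v₀ = (-0.03800000, 0.01200000, 0.07800000)
applied force F = (-1.9000, 0.6000, 3.9000)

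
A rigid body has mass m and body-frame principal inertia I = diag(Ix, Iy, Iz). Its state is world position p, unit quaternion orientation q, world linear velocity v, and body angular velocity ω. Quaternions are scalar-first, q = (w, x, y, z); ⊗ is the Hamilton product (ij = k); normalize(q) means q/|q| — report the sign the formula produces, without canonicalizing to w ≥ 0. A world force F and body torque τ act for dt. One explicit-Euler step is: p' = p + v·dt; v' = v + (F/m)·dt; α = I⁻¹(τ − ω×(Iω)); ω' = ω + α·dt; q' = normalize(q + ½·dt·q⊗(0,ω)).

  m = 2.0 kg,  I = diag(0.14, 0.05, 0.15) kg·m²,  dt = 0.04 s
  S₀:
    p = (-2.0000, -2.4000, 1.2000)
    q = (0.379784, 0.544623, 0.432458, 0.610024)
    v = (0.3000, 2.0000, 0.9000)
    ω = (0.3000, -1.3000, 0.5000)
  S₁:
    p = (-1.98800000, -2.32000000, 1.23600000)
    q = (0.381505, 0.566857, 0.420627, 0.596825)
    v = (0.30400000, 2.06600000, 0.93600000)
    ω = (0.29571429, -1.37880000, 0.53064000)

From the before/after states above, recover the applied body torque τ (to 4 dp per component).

τ = (-0.0800, -0.1000, 0.1500)

rate change Δω = (-0.00428571, -0.07880000, 0.03064000)
gyro term ω₀×Iω₀ = (-0.0650, -0.0015, 0.0351)
τ = I·(Δω/dt) + ω₀×(Iω₀) = (-0.0800, -0.1000, 0.1500)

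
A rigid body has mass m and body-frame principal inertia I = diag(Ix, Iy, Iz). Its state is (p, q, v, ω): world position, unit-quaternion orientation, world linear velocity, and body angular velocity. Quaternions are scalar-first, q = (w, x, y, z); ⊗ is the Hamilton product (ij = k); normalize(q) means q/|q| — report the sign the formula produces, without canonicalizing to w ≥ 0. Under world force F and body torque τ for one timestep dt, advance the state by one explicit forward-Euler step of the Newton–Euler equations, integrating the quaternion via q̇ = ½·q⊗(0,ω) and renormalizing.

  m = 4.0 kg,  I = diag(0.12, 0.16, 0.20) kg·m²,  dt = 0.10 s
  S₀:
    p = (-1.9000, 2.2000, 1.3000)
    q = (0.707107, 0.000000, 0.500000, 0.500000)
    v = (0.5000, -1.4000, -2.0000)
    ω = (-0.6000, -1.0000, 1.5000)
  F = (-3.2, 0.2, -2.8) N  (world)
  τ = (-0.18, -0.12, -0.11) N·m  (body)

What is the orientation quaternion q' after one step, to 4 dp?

q' = (0.6915, 0.0411, 0.4476, 0.5655)

Hamilton product q⊗(0,ω) = (-0.2500000, 0.8257358, -1.0071070, 1.3606605)
q + ½dt·q⊗(0,ω), renormalized = (0.6915, 0.0411, 0.4476, 0.5655)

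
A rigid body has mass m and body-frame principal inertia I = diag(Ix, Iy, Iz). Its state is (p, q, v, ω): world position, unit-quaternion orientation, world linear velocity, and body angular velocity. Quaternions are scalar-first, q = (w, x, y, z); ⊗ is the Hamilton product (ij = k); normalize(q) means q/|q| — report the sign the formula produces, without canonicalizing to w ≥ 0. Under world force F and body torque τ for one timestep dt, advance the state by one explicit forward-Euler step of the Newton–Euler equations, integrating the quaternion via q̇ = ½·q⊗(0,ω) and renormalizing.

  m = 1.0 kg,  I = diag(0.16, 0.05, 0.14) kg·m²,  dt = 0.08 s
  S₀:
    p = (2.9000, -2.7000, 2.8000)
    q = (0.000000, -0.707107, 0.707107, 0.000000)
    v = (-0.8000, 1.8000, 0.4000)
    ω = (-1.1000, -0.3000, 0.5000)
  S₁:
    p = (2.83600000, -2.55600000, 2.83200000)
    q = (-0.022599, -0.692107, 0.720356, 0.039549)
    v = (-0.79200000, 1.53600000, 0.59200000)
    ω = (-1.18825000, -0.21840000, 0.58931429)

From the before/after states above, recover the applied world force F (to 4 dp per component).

v₁ − v₀ = (0.00800000, -0.26400000, 0.19200000)
m·(v₁−v₀)/dt = (0.1000, -3.3000, 2.4000)

F = (0.1000, -3.3000, 2.4000)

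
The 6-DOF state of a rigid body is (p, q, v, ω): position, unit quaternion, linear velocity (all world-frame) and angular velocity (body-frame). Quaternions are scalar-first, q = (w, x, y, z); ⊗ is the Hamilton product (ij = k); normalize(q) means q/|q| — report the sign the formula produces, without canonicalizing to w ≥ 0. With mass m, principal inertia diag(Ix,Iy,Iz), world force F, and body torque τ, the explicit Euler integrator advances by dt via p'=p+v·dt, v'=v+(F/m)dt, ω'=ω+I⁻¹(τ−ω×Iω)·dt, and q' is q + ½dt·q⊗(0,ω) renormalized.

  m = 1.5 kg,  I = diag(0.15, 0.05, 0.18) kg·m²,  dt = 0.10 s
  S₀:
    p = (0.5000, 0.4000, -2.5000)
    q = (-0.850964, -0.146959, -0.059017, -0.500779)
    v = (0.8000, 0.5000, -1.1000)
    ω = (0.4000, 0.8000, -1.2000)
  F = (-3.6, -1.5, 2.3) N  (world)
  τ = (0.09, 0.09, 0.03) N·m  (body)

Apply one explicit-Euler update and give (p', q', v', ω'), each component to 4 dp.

a = F/m = (-2.4000, -1.0000, 1.5333)
p' = p + v·dt = (0.5800, 0.4500, -2.6100)
v' = v + a·dt = (0.5600, 0.4000, -0.9467)
α = I⁻¹(τ − ω×Iω) = (1.4320, 1.5120, 0.3444)
ω + α·dt = (0.5432, 0.9512, -1.1656)
2q̇ = q⊗(0,ω) = (-0.4949376, 0.1310580, -1.0574336, 0.9271964)
updated quaternion q' = (-0.8733, -0.1400, -0.1116, -0.4532)

p' = (0.5800, 0.4500, -2.6100)
q' = (-0.8733, -0.1400, -0.1116, -0.4532)
v' = (0.5600, 0.4000, -0.9467)
ω' = (0.5432, 0.9512, -1.1656)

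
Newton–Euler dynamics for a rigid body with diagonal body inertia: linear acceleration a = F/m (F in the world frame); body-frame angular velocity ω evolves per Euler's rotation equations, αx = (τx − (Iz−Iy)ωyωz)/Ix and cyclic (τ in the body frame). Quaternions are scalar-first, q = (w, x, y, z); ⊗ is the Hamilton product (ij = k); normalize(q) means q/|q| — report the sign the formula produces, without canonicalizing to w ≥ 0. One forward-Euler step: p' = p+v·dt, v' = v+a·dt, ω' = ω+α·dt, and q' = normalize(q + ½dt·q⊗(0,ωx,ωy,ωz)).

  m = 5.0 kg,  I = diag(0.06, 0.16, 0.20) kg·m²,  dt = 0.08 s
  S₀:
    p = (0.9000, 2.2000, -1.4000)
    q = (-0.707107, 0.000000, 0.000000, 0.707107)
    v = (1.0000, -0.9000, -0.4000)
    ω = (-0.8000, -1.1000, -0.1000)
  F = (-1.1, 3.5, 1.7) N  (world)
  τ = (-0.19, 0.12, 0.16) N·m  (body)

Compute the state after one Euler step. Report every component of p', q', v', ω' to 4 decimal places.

p' = (0.9800, 2.1280, -1.4320)
q' = (-0.7032, 0.0537, 0.0085, 0.7089)
v' = (0.9824, -0.8440, -0.3728)
ω' = (-1.0592, -1.0344, -0.0712)

new position p' = (0.9800, 2.1280, -1.4320)
v' = v + a·dt = (0.9824, -0.8440, -0.3728)
(τ − ω×Iω)/I = (-3.2400, 0.8200, 0.3600)
ω + α·dt = (-1.0592, -1.0344, -0.0712)
2q̇ = q⊗(0,ω) = (0.0707107, 1.3435033, 0.2121321, 0.0707107)
q + ½dt·q⊗(0,ω), renormalized = (-0.7032, 0.0537, 0.0085, 0.7089)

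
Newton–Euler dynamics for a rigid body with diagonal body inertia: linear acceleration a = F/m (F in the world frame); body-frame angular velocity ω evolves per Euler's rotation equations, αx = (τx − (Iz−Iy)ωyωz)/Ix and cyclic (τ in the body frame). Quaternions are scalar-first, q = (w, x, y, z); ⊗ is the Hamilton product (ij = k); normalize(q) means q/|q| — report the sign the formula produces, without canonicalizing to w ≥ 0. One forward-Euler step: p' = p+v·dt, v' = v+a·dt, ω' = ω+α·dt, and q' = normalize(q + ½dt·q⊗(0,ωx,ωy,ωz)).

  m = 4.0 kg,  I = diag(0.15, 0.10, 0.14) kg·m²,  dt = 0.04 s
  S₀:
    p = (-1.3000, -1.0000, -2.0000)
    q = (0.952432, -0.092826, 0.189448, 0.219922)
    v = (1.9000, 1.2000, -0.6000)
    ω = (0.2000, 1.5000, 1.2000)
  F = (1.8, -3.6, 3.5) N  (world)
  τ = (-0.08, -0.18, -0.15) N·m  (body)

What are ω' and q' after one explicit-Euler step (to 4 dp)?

ω' = (0.1595, 1.4270, 1.1614)
q' = (0.9411, -0.0910, 0.2210, 0.2391)

angular accel α = (-1.0133, -1.8240, -0.9643)
ω' = ω + α·dt = (0.1595, 1.4270, 1.1614)
q⊗(0,ω) = (-0.5295132, 0.0879410, 1.5840236, 0.9657898)
q' = normalize(q + ½dt·q⊗(0,ω)) = (0.9411, -0.0910, 0.2210, 0.2391)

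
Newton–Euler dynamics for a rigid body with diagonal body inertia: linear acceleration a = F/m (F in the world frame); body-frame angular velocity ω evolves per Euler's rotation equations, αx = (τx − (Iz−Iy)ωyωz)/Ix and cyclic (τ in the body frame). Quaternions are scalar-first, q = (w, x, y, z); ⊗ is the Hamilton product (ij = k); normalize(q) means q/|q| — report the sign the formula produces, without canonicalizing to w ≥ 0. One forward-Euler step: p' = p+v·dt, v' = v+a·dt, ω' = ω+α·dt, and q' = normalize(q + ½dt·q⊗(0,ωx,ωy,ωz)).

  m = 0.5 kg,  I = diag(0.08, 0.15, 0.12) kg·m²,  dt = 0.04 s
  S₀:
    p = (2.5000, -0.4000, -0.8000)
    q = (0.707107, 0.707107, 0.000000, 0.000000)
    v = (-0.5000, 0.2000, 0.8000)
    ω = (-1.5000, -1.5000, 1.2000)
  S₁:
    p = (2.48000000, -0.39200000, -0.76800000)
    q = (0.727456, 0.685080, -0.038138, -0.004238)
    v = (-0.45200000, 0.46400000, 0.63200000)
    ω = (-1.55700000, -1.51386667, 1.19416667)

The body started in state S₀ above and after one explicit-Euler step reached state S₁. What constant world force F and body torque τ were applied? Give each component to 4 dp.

ω₁ − ω₀ = (-0.05700000, -0.01386667, -0.00583333)
I·α + gyro = (-0.0600, 0.0200, 0.1400)
Δv = v₁−v₀ = (0.04800000, 0.26400000, -0.16800000)
m·(v₁−v₀)/dt = (0.6000, 3.3000, -2.1000)

F = (0.6000, 3.3000, -2.1000)
τ = (-0.0600, 0.0200, 0.1400)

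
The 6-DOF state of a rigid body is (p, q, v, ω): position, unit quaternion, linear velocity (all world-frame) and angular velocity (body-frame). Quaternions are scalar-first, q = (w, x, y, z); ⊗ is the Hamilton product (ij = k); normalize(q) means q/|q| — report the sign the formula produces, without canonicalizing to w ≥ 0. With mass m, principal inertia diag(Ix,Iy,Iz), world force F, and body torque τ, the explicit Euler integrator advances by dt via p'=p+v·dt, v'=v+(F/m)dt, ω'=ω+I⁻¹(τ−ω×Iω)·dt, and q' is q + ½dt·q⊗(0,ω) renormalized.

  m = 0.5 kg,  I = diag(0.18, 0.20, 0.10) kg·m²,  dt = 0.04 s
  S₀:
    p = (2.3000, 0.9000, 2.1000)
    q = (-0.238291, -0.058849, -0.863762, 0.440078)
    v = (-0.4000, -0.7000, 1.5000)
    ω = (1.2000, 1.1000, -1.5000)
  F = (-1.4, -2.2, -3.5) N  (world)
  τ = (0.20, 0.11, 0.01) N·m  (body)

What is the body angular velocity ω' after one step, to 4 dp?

ω' = (1.2078, 1.1508, -1.5066)

precession coupling ω×(Iω) = (0.1650, -0.1440, 0.0264)
α = I⁻¹(τ − ω×Iω) = (0.1944, 1.2700, -0.1640)
ω + α·dt = (1.2078, 1.1508, -1.5066)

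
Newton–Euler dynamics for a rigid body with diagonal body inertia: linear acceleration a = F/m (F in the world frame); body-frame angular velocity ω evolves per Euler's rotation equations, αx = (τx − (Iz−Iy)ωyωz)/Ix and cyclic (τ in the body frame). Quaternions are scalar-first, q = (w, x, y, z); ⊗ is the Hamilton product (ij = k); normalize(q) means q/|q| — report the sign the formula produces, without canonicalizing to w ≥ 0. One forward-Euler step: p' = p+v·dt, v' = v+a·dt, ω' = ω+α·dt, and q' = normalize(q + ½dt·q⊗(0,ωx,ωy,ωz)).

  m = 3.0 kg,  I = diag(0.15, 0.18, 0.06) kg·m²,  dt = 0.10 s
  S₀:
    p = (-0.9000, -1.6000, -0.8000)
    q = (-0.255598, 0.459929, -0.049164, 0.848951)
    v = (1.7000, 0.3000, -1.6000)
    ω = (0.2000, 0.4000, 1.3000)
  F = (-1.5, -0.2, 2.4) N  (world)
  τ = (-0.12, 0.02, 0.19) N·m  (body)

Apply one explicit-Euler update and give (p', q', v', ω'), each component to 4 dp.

p' = (-0.7300, -1.5700, -0.9600)
q' = (-0.3137, 0.4362, -0.0755, 0.8400)
v' = (1.6500, 0.2933, -1.5200)
ω' = (0.1616, 0.3981, 1.6127)

linear accel F/m = (-0.5000, -0.0667, 0.8000)
p' = p + v·dt = (-0.7300, -1.5700, -0.9600)
v + (F/m)dt = (1.6500, 0.2933, -1.5200)
ω×(Iω) gyroscopic = (-0.0624, 0.0234, 0.0024)
α = I⁻¹(τ − ω×Iω) = (-0.3840, -0.0189, 3.1267)
ω' = ω + α·dt = (0.1616, 0.3981, 1.6127)
2q̇ = q⊗(0,ω) = (-1.1759565, -0.4546132, -0.5303567, -0.1384730)
q + ½dt·q⊗(0,ω), renormalized = (-0.3137, 0.4362, -0.0755, 0.8400)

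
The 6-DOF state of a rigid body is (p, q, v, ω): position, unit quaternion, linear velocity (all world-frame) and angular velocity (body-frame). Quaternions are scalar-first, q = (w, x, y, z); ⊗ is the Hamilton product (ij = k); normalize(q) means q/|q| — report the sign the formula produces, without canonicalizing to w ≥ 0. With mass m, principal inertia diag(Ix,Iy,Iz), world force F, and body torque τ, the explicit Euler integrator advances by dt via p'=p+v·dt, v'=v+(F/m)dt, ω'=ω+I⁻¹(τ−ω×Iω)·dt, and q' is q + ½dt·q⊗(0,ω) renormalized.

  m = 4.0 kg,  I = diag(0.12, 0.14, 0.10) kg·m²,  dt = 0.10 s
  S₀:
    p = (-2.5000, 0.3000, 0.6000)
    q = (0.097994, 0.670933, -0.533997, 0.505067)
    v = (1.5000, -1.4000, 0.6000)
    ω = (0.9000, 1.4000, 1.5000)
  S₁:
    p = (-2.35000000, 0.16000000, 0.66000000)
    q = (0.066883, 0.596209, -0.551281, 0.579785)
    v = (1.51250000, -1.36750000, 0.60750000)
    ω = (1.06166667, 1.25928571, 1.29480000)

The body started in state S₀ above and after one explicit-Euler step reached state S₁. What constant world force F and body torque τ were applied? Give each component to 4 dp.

Δv = v₁−v₀ = (0.01250000, 0.03250000, 0.00750000)
F = m·Δv/dt = (0.5000, 1.3000, 0.3000)
Δω = ω₁−ω₀ = (0.16166667, -0.14071429, -0.20520000)
τ = I·(Δω/dt) + ω₀×(Iω₀) = (0.1100, -0.1700, -0.1800)

F = (0.5000, 1.3000, 0.3000)
τ = (0.1100, -0.1700, -0.1800)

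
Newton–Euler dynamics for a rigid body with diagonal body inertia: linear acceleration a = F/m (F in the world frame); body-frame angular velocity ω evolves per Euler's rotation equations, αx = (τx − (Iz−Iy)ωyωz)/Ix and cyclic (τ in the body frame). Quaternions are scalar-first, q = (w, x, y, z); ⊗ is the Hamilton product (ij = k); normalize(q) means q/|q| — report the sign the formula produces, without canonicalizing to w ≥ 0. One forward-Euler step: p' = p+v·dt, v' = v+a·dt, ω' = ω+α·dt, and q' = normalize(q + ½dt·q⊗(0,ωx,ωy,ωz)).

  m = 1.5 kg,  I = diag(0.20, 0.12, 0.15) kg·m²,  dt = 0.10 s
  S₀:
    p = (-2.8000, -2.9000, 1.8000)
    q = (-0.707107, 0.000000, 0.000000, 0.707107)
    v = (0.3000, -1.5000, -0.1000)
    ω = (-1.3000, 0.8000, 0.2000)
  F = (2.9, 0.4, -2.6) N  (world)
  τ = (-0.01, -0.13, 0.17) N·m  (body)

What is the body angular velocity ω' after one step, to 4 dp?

ω×(Iω) gyroscopic = (0.0048, -0.0130, 0.0832)
angular accel α = (-0.0740, -0.9750, 0.5787)
ω' = ω + α·dt = (-1.3074, 0.7025, 0.2579)

ω' = (-1.3074, 0.7025, 0.2579)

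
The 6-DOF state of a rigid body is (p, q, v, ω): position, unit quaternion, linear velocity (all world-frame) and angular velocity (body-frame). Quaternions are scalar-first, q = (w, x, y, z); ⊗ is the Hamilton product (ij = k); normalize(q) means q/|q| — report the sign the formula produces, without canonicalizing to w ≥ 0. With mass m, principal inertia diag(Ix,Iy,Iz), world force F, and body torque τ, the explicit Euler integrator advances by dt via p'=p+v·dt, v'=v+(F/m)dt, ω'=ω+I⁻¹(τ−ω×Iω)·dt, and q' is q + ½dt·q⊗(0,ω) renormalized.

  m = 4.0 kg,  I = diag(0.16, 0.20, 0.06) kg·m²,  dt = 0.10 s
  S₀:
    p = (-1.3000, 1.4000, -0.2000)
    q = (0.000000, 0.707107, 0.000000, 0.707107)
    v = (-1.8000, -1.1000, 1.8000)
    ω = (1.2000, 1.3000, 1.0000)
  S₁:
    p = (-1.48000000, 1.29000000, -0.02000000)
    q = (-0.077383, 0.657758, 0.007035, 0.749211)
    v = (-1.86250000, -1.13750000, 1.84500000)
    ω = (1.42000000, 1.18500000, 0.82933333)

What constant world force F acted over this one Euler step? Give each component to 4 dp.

F = (-2.5000, -1.5000, 1.8000)

v₁ − v₀ = (-0.06250000, -0.03750000, 0.04500000)
F = m·Δv/dt = (-2.5000, -1.5000, 1.8000)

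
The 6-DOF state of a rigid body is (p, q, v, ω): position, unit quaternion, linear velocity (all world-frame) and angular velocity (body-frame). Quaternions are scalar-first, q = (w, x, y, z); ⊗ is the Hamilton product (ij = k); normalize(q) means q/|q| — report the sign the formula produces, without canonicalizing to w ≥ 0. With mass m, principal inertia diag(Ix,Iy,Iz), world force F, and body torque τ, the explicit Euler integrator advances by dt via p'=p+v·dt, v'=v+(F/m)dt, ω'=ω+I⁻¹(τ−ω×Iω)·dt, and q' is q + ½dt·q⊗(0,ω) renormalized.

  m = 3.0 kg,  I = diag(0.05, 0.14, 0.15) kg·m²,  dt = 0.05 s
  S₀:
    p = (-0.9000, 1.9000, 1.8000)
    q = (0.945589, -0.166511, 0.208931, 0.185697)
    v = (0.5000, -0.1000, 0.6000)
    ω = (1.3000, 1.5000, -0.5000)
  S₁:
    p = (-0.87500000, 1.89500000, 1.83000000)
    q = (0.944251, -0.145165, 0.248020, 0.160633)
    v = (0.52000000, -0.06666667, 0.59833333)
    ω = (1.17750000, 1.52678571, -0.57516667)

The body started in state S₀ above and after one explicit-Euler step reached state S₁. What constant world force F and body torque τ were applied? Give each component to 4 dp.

F = (1.2000, 2.0000, -0.1000)
τ = (-0.1300, 0.1400, -0.0500)

velocity change Δv = (0.02000000, 0.03333333, -0.00166667)
F = m·Δv/dt = (1.2000, 2.0000, -0.1000)
Δω = ω₁−ω₀ = (-0.12250000, 0.02678571, -0.07516667)
ω₀×(Iω₀) = (-0.0075, 0.0650, 0.1755)
I·α + gyro = (-0.1300, 0.1400, -0.0500)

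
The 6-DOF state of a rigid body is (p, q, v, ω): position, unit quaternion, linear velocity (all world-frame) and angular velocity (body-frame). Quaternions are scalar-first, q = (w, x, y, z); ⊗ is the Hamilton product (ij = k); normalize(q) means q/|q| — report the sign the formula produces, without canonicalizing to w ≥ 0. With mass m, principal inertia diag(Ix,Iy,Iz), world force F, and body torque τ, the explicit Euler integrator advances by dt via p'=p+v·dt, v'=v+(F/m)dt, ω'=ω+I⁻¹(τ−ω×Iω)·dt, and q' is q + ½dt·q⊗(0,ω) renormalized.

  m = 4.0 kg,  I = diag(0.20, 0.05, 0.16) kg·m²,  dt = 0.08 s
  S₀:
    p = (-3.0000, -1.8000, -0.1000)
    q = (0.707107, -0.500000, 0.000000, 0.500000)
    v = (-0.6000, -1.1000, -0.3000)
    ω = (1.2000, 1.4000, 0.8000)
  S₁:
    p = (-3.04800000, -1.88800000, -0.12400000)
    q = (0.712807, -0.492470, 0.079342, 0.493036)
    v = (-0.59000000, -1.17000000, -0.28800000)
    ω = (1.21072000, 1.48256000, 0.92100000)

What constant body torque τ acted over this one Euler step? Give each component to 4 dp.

rate change Δω = (0.01072000, 0.08256000, 0.12100000)
τ = I·(Δω/dt) + ω₀×(Iω₀) = (0.1500, 0.0900, -0.0100)

τ = (0.1500, 0.0900, -0.0100)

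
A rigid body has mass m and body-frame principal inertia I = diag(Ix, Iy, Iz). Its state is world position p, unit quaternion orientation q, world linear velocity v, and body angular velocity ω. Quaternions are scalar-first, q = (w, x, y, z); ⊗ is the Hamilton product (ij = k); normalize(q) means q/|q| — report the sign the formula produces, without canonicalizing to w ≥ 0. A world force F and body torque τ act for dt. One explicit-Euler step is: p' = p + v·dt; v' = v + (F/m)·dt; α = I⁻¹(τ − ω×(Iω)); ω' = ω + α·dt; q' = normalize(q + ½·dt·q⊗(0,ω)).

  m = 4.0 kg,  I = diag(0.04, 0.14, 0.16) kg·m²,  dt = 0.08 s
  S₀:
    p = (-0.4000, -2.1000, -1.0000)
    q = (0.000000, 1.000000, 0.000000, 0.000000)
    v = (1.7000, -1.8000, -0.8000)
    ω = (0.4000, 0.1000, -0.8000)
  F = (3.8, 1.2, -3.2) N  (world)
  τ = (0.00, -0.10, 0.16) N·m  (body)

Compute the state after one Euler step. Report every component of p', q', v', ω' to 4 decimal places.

p' = (-0.2640, -2.2440, -1.0640)
q' = (-0.0160, 0.9994, 0.0320, 0.0040)
v' = (1.7760, -1.7760, -0.8640)
ω' = (0.4032, 0.0209, -0.7220)

angular accel α = (0.0400, -0.9886, 0.9750)
ω + α·dt = (0.4032, 0.0209, -0.7220)
2q̇ = q⊗(0,ω) = (-0.4000000, 0.0000000, 0.8000000, 0.1000000)
q + ½dt·q⊗(0,ω), renormalized = (-0.0160, 0.9994, 0.0320, 0.0040)
a = (0.9500, 0.3000, -0.8000)
p' = p + v·dt = (-0.2640, -2.2440, -1.0640)
v' = v + a·dt = (1.7760, -1.7760, -0.8640)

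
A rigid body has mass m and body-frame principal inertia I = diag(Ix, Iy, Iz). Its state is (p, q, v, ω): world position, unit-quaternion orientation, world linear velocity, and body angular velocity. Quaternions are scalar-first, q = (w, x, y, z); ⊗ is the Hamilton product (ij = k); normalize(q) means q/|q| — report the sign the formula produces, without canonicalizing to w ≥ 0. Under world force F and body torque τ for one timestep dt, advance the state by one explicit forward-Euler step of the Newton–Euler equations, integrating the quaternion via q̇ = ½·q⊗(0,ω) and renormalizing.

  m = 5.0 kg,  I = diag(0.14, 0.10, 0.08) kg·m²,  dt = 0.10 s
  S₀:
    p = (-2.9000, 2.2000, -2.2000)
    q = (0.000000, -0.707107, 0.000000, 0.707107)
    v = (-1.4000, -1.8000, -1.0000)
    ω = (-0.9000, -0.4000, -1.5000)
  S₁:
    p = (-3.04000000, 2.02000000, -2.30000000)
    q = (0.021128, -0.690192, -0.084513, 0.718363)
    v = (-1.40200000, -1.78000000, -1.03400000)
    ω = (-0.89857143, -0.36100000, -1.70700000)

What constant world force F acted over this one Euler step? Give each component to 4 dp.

F = (-0.1000, 1.0000, -1.7000)

Δv = v₁−v₀ = (-0.00200000, 0.02000000, -0.03400000)
m·(v₁−v₀)/dt = (-0.1000, 1.0000, -1.7000)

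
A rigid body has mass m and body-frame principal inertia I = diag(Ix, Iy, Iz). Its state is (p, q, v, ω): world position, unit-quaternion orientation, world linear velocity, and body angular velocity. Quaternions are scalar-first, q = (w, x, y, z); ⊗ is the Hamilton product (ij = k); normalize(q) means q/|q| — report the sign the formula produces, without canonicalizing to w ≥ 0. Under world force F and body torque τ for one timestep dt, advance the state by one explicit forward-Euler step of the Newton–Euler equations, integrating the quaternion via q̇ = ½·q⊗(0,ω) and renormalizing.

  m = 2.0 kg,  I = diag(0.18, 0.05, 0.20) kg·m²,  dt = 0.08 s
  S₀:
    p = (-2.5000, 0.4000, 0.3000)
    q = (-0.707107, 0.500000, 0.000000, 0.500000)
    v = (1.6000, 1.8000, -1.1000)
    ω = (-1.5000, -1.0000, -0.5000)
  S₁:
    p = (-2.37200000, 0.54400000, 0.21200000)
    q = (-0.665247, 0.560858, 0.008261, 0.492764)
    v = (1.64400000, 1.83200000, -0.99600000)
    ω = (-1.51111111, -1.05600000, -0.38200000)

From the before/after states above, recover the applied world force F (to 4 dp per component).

F = (1.1000, 0.8000, 2.6000)

velocity change Δv = (0.04400000, 0.03200000, 0.10400000)
F = m·Δv/dt = (1.1000, 0.8000, 2.6000)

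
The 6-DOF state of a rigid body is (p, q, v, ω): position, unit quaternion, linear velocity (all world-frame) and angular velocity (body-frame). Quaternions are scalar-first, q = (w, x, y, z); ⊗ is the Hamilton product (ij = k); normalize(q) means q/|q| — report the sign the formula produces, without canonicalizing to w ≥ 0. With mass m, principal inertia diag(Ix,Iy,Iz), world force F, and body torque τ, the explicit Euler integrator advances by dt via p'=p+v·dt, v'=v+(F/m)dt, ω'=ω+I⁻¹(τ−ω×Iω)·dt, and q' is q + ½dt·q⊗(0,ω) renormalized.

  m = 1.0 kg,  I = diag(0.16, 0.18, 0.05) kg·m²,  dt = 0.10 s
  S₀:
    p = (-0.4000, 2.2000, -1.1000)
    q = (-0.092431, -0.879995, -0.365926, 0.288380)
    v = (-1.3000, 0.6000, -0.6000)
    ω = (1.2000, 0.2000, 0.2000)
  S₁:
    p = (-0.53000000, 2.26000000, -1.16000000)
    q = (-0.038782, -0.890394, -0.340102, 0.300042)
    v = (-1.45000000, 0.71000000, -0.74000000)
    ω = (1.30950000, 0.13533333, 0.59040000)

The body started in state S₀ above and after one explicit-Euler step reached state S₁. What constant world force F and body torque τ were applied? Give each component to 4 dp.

v₁ − v₀ = (-0.15000000, 0.11000000, -0.14000000)
m·(v₁−v₀)/dt = (-1.5000, 1.1000, -1.4000)
Δω = ω₁−ω₀ = (0.10950000, -0.06466667, 0.39040000)
gyro term ω₀×Iω₀ = (-0.0052, 0.0264, 0.0048)
applied torque τ = (0.1700, -0.0900, 0.2000)

F = (-1.5000, 1.1000, -1.4000)
τ = (0.1700, -0.0900, 0.2000)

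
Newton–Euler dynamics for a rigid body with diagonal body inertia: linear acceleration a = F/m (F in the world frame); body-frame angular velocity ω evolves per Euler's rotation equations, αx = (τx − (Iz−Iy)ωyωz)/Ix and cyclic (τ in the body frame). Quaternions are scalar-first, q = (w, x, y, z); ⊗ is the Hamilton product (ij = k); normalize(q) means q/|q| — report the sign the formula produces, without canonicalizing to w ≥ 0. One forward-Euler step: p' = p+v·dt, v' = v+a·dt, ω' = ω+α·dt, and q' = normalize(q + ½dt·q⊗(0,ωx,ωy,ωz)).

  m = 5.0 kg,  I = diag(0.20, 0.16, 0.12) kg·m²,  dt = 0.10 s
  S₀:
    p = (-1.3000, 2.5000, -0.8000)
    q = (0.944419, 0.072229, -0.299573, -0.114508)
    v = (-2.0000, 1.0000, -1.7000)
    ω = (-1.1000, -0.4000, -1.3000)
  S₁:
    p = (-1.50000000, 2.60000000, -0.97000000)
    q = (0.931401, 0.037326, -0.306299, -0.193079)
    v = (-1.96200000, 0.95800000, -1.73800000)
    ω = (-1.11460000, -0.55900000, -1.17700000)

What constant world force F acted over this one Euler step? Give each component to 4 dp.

v₁ − v₀ = (0.03800000, -0.04200000, -0.03800000)
m·(v₁−v₀)/dt = (1.9000, -2.1000, -1.9000)

F = (1.9000, -2.1000, -1.9000)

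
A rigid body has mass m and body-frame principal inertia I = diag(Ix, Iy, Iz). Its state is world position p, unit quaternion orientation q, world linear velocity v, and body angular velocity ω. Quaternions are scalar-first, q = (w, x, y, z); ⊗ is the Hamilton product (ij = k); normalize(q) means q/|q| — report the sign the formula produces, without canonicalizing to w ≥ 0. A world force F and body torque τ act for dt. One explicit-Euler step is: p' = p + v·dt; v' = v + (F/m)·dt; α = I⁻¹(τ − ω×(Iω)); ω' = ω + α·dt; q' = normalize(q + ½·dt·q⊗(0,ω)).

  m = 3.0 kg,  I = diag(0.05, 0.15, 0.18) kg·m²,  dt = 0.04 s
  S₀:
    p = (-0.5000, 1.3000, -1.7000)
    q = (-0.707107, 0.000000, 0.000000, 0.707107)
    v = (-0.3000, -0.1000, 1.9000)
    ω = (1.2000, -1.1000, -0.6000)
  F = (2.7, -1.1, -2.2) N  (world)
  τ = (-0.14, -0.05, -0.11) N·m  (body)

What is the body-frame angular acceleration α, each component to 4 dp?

gyro term ω×Iω = (0.0198, 0.0936, -0.1320)
α = I⁻¹(τ − ω×Iω) = (-3.1960, -0.9573, 0.1222)

α = (-3.1960, -0.9573, 0.1222)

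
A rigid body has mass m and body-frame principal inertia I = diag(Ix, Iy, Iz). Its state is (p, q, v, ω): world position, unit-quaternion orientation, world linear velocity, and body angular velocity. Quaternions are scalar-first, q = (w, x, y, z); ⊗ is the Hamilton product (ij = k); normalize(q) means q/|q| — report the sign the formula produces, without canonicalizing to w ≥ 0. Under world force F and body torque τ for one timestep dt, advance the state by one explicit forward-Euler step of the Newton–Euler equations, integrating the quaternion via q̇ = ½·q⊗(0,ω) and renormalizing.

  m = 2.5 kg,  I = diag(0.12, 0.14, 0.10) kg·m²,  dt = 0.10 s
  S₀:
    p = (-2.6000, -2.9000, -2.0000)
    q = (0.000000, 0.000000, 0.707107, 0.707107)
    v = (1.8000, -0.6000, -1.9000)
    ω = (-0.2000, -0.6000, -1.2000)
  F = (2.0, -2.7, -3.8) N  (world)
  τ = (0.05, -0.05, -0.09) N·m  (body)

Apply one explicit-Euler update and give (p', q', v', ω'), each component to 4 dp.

p' = (-2.4200, -2.9600, -2.1900)
q' = (0.0635, -0.0212, 0.6984, 0.7125)
v' = (1.8800, -0.7080, -2.0520)
ω' = (-0.1343, -0.6391, -1.2924)

linear accel F/m = (0.8000, -1.0800, -1.5200)
new position p' = (-2.4200, -2.9600, -2.1900)
v' = v + a·dt = (1.8800, -0.7080, -2.0520)
α = I⁻¹(τ − ω×Iω) = (0.6567, -0.3914, -0.9240)
ω + α·dt = (-0.1343, -0.6391, -1.2924)
Hamilton product q⊗(0,ω) = (1.2727926, -0.4242642, -0.1414214, 0.1414214)
q + ½dt·q⊗(0,ω), renormalized = (0.0635, -0.0212, 0.6984, 0.7125)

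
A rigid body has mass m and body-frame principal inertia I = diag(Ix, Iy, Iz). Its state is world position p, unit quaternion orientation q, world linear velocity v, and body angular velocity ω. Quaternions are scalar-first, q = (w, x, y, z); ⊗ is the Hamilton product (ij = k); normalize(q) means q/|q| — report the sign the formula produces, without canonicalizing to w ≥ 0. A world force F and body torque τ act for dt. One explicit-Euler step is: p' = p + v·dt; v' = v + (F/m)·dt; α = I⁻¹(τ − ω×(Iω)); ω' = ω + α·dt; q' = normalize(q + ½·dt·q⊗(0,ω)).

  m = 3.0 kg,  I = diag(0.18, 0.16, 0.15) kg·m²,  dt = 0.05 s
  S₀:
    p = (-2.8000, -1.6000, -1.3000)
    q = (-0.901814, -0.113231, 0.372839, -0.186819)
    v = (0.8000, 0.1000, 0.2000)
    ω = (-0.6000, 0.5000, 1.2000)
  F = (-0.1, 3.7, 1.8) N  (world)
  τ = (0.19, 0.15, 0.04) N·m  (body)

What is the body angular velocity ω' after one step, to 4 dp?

ω' = (-0.5456, 0.5536, 1.2113)

gyro term ω×Iω = (-0.0060, -0.0216, 0.0060)
angular accel α = (1.0889, 1.0725, 0.2267)
ω + α·dt = (-0.5456, 0.5536, 1.2113)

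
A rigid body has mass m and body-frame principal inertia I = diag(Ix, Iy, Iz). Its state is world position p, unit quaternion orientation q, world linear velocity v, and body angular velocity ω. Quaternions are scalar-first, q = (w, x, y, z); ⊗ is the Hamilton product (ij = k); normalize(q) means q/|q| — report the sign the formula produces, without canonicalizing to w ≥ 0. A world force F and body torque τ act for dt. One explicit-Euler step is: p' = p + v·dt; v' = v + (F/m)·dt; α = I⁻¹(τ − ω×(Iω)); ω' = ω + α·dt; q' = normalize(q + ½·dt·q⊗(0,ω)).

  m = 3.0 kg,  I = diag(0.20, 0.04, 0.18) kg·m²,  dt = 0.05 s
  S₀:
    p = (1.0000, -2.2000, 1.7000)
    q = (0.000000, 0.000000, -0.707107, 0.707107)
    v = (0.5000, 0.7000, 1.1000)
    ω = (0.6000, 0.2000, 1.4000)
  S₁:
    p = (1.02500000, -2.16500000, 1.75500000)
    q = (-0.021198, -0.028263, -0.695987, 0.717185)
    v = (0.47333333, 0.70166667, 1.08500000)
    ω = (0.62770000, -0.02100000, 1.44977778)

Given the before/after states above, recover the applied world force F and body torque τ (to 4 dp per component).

Δω = ω₁−ω₀ = (0.02770000, -0.22100000, 0.04977778)
ω₀×(Iω₀) = (0.0392, 0.0168, -0.0192)
I·α + gyro = (0.1500, -0.1600, 0.1600)
v₁ − v₀ = (-0.02666667, 0.00166667, -0.01500000)
applied force F = (-1.6000, 0.1000, -0.9000)

F = (-1.6000, 0.1000, -0.9000)
τ = (0.1500, -0.1600, 0.1600)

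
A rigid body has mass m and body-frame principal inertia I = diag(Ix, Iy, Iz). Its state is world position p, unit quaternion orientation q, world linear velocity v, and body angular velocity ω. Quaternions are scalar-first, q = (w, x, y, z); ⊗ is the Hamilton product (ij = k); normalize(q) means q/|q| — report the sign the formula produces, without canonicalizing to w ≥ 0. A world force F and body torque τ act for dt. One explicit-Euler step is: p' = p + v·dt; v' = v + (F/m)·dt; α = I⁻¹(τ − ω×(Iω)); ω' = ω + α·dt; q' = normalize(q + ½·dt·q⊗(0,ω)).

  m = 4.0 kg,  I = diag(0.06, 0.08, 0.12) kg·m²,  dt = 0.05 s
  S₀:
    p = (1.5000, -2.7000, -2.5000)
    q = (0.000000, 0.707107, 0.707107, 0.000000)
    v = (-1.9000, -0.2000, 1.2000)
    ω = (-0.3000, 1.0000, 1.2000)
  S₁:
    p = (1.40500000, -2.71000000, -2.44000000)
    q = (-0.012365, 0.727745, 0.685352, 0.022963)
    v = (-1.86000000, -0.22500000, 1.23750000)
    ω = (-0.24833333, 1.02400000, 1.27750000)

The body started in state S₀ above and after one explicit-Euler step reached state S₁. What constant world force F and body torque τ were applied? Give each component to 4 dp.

F = (3.2000, -2.0000, 3.0000)
τ = (0.1100, 0.0600, 0.1800)

Δω = ω₁−ω₀ = (0.05166667, 0.02400000, 0.07750000)
I·α + gyro = (0.1100, 0.0600, 0.1800)
Δv = v₁−v₀ = (0.04000000, -0.02500000, 0.03750000)
m·(v₁−v₀)/dt = (3.2000, -2.0000, 3.0000)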